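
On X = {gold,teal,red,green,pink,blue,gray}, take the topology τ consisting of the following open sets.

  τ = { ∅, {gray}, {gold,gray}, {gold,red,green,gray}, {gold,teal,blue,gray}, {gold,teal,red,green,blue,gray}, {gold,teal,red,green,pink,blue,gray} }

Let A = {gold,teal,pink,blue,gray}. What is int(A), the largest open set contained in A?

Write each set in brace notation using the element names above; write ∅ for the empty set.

{gold,teal,blue,gray}

interior: largest open inside A is {gold,teal,blue,gray} (from ∅, {gray}, {gold,gray}, {gold,teal,blue,gray})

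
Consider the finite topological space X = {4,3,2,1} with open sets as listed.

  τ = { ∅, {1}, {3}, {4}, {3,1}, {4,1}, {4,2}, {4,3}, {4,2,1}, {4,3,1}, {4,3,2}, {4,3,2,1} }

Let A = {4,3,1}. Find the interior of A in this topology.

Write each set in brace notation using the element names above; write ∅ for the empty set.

{4,3,1}

open subsets of A: ∅, {4}, {3}, {1}, {4,3}, {3,1}, {4,1}, {4,3,1}; so int(A) = {4,3,1}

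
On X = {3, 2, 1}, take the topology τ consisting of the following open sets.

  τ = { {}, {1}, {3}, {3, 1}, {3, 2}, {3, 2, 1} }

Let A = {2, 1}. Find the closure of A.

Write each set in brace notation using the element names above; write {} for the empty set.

cl via duality: int({3}) = {3}, so X∖{3} = {2, 1}

{2, 1}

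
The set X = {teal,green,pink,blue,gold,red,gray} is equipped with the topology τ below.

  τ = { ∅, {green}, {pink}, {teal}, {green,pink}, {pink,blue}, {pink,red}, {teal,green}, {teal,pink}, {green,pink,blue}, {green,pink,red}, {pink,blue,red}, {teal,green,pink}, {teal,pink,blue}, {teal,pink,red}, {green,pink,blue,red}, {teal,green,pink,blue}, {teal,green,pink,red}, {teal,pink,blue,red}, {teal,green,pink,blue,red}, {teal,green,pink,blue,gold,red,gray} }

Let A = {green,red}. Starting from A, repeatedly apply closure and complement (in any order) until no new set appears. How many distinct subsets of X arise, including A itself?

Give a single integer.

8

closure: X∖int(X∖A) = X∖{teal,pink,blue} = {green,gold,red,gray}
Let k=closure and c=complement:
  1. A     = {green,red}
  2. kA    = {green,gold,red,gray}
  3. cA    = {teal,pink,blue,gold,gray}
  4. ckA   = {teal,pink,blue}
  5. kcA   = {teal,pink,blue,gold,red,gray}
  6. ckcA  = {green}
  7. kckcA = {green,gold,gray}
  8. ckckcA = {teal,pink,blue,red}
— saturated at 8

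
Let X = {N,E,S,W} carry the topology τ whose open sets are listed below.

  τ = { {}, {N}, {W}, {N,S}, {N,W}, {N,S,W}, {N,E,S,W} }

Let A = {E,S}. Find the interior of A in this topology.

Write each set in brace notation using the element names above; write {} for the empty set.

{}

interior: largest open inside A is {} (from {})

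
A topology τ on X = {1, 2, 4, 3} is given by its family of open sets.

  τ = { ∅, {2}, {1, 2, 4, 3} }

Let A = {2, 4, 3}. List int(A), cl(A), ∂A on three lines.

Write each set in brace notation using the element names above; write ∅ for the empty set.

int(A) = {2}
cl(A)  = {1, 2, 4, 3}
∂A     = {1, 4, 3}

opens ⊆ A: ∅, {2}; union → int = {2}
complement {1}; its interior ∅; cl(A) = X∖∅ = {1, 2, 4, 3}
boundary = {1, 2, 4, 3} ∖ {2} = {1, 4, 3}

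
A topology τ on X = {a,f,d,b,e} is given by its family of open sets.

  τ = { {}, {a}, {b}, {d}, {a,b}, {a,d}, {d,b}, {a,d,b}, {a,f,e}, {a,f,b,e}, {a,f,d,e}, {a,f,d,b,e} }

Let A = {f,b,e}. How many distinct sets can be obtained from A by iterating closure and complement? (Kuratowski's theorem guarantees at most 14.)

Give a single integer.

4

closure: X∖int(X∖A) = X∖{a,d} = {f,b,e}
Let k=closure and c=complement:
  1. A     = {f,b,e}
  2. cA    = {a,d}
  3. kcA   = {a,f,d,e}
  4. ckcA  = {b}
— saturated at 4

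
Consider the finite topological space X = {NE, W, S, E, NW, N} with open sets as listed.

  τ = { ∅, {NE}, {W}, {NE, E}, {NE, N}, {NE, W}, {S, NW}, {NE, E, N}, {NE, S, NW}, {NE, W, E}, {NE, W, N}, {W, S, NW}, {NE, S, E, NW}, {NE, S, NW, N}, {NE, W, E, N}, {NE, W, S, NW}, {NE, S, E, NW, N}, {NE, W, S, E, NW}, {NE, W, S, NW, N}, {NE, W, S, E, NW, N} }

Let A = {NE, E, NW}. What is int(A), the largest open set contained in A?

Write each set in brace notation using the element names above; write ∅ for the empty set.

interior: largest open inside A is {NE, E} (from ∅, {NE}, {NE, E})

{NE, E}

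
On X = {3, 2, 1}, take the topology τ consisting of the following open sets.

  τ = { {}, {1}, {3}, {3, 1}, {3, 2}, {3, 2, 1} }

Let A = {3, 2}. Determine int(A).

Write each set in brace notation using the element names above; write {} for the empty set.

{3, 2}

open subsets of A: {}, {3}, {3, 2}; so int(A) = {3, 2}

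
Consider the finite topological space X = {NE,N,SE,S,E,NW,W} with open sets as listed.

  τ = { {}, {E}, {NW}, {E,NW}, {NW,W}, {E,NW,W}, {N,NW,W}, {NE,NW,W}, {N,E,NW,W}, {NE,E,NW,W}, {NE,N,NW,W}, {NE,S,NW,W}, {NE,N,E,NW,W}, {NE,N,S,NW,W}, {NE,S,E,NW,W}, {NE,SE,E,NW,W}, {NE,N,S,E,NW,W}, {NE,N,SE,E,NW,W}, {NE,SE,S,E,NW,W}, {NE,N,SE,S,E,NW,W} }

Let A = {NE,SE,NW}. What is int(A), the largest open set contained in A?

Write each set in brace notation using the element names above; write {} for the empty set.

opens ⊆ A: {}, {NW}; union → int = {NW}

{NW}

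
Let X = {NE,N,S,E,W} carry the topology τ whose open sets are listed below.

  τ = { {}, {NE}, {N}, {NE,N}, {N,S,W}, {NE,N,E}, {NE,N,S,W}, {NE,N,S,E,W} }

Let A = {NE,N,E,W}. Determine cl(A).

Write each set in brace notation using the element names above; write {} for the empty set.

closure: X∖int(X∖A) = X∖{} = {NE,N,S,E,W}

{NE,N,S,E,W}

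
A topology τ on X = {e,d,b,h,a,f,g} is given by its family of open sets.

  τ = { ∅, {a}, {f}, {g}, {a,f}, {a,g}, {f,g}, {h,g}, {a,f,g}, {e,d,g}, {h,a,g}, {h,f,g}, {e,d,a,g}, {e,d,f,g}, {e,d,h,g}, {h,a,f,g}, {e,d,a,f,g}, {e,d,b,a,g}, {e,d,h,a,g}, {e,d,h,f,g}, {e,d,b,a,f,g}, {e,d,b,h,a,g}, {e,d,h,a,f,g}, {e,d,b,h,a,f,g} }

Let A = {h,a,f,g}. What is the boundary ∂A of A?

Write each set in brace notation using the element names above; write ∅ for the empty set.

open subsets of A: ∅, {f}, {a}, {g}, {a,f}, {h,g}, {f,g}, {a,g}, {h,a,g}, {a,f,g}, {h,f,g}, {h,a,f,g}; so int(A) = {h,a,f,g}
closure: X∖int(X∖A) = X∖∅ = {e,d,b,h,a,f,g}
∂A = {e,d,b,h,a,f,g} minus {h,a,f,g} = {e,d,b}

{e,d,b}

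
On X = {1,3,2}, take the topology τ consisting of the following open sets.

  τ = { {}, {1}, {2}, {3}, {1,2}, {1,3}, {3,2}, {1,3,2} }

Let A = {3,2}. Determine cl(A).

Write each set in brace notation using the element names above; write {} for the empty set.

X∖A={1}, int(X∖A)={1}, hence cl(A)={3,2}

{3,2}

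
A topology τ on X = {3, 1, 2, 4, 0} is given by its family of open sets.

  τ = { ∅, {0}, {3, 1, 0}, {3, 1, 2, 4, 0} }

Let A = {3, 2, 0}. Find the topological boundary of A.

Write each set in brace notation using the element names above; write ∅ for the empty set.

U open, U⊆A: ∅, {0}. int(A) = ⋃ = {0}
X∖A={1, 4}, int(X∖A)=∅, hence cl(A)={3, 1, 2, 4, 0}
∂A: remove int from cl → {3, 1, 2, 4}

{3, 1, 2, 4}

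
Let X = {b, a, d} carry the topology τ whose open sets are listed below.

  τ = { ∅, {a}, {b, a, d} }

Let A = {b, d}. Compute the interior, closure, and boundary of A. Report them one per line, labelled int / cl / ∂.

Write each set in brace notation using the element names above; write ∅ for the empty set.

open subsets of A: ∅; so int(A) = ∅
closure: X∖int(X∖A) = X∖{a} = {b, d}
∂A = {b, d} minus ∅ = {b, d}

int(A) = ∅
cl(A)  = {b, d}
∂A     = {b, d}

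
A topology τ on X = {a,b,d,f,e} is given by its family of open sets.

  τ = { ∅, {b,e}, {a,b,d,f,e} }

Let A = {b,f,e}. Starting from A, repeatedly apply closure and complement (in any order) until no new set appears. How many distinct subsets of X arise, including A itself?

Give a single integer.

6

X∖A={a,d}, int(X∖A)=∅, hence cl(A)={a,b,d,f,e}
Orbit (k=closure, c=complement):
  1. A     = {b,f,e}
  2. kA    = {a,b,d,f,e}
  3. cA    = {a,d}
  4. ckA   = ∅
  5. kcA   = {a,d,f}
  6. ckcA  = {b,e}
(closed under both — stop)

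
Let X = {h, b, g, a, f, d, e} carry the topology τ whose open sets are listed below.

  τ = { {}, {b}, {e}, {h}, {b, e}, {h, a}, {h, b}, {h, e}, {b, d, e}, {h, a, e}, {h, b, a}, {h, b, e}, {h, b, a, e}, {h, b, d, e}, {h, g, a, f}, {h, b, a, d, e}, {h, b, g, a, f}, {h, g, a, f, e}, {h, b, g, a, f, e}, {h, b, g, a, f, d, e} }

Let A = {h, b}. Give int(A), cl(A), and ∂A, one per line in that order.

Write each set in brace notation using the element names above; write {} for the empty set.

opens ⊆ A: {}, {b}, {h}, {h, b}; union → int = {h, b}
complement {g, a, f, d, e}; its interior {e}; cl(A) = X∖{e} = {h, b, g, a, f, d}
boundary = {h, b, g, a, f, d} ∖ {h, b} = {g, a, f, d}

int(A) = {h, b}
cl(A)  = {h, b, g, a, f, d}
∂A     = {g, a, f, d}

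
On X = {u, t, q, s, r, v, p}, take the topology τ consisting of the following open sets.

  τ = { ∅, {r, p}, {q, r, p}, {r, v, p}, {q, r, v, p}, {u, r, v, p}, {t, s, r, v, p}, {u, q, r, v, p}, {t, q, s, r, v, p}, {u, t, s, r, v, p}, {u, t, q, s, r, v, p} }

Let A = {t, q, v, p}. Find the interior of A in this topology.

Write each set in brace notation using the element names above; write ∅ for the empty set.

∅

opens ⊆ A: ∅; union → int = ∅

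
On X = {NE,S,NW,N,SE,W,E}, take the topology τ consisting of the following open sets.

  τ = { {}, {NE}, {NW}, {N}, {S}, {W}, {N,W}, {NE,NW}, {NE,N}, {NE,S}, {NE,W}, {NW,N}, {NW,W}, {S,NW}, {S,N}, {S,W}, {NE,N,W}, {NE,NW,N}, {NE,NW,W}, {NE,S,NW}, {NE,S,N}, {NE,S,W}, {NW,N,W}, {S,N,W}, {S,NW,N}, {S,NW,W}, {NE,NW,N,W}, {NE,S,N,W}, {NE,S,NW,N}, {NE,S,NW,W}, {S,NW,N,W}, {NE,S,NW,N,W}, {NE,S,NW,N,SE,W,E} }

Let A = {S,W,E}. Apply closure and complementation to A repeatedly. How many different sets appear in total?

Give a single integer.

6

complement {NE,NW,N,SE}; its interior {NE,NW,N}; cl(A) = X∖{NE,NW,N} = {S,SE,W,E}
With k = closure, c = complement:
  1. A     = {S,W,E}
  2. kA    = {S,SE,W,E}
  3. cA    = {NE,NW,N,SE}
  4. ckA   = {NE,NW,N}
  5. kcA   = {NE,NW,N,SE,E}
  6. ckcA  = {S,W}
k, c of each give nothing new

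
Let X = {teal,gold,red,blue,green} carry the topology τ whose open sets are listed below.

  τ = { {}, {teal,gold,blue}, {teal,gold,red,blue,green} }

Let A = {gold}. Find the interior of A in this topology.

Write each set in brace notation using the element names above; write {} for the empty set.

open subsets of A: {}; so int(A) = {}

{}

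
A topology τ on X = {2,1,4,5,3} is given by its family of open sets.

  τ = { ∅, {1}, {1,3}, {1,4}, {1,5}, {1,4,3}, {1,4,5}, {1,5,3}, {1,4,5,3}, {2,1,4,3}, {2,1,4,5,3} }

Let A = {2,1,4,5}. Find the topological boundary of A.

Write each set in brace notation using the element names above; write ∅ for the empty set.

{2,3}

interior: largest open inside A is {1,4,5} (from ∅, {1}, {1,5}, {1,4}, {1,4,5})
cl via duality: int({3}) = ∅, so X∖∅ = {2,1,4,5,3}
cl∖int = {2,3}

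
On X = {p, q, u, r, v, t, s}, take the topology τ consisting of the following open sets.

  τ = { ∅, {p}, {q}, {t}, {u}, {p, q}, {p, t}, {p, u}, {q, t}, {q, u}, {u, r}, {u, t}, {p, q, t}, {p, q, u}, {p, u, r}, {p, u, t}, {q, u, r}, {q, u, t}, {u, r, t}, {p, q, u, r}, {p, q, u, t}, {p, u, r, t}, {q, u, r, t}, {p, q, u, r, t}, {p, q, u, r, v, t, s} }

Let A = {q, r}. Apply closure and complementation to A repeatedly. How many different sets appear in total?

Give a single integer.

cl via duality: int({p, u, v, t, s}) = {p, u, t}, so X∖{p, u, t} = {q, r, v, s}
Write k for closure, c for complement:
  1. A     = {q, r}
  2. kA    = {q, r, v, s}
  3. cA    = {p, u, v, t, s}
  4. ckA   = {p, u, t}
  5. kcA   = {p, u, r, v, t, s}
  6. ckcA  = {q}
  7. kckcA = {q, v, s}
  8. ckckcA = {p, u, r, t}
applying k or c yields no new set

8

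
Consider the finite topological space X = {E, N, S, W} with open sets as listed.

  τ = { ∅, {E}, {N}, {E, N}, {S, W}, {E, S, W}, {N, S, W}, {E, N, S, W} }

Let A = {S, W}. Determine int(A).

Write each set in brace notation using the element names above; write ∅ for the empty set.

{S, W}

opens ⊆ A: ∅, {S, W}; union → int = {S, W}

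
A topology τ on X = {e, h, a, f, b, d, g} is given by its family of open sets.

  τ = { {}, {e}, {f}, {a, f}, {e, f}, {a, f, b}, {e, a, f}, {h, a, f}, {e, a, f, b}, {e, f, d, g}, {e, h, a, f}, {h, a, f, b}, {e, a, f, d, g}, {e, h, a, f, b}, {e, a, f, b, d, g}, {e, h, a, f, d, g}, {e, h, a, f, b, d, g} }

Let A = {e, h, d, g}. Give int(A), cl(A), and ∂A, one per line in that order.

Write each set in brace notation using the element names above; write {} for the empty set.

opens ⊆ A: {}, {e}; union → int = {e}
complement {a, f, b}; its interior {a, f, b}; cl(A) = X∖{a, f, b} = {e, h, d, g}
boundary = {e, h, d, g} ∖ {e} = {h, d, g}

int(A) = {e}
cl(A)  = {e, h, d, g}
∂A     = {h, d, g}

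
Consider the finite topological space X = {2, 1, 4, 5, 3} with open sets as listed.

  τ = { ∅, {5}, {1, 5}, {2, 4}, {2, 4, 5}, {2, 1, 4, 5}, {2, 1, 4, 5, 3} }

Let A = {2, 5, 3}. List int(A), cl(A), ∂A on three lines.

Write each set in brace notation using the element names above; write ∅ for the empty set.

opens ⊆ A: ∅, {5}; union → int = {5}
complement {1, 4}; its interior ∅; cl(A) = X∖∅ = {2, 1, 4, 5, 3}
boundary = {2, 1, 4, 5, 3} ∖ {5} = {2, 1, 4, 3}

int(A) = {5}
cl(A)  = {2, 1, 4, 5, 3}
∂A     = {2, 1, 4, 3}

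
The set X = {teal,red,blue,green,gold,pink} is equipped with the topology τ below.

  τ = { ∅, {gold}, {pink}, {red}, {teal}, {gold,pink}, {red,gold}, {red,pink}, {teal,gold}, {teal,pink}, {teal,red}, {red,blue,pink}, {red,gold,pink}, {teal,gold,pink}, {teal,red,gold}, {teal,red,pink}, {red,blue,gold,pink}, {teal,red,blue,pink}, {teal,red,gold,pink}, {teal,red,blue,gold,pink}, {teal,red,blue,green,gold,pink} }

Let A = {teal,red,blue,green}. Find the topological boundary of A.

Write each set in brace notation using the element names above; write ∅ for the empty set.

open subsets of A: ∅, {red}, {teal}, {teal,red}; so int(A) = {teal,red}
closure: X∖int(X∖A) = X∖{gold,pink} = {teal,red,blue,green}
∂A = {teal,red,blue,green} minus {teal,red} = {blue,green}

{blue,green}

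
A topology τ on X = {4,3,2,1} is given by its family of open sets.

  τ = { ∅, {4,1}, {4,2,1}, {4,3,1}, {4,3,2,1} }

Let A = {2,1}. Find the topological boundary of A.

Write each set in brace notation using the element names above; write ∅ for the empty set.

{4,3,2,1}

open subsets of A: ∅; so int(A) = ∅
closure: X∖int(X∖A) = X∖∅ = {4,3,2,1}
∂A = {4,3,2,1} minus ∅ = {4,3,2,1}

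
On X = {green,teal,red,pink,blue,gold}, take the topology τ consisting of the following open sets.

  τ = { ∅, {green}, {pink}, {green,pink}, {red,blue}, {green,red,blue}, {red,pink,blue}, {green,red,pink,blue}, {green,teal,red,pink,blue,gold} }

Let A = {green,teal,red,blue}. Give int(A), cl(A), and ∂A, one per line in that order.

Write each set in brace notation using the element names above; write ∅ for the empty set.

interior: largest open inside A is {green,red,blue} (from ∅, {green}, {red,blue}, {green,red,blue})
cl via duality: int({pink,gold}) = {pink}, so X∖{pink} = {green,teal,red,blue,gold}
cl∖int = {teal,gold}

int(A) = {green,red,blue}
cl(A)  = {green,teal,red,blue,gold}
∂A     = {teal,gold}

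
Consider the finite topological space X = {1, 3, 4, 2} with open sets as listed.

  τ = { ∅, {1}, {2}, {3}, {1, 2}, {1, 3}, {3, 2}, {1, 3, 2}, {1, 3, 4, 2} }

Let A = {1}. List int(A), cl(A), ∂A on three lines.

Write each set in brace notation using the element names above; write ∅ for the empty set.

int(A) = {1}
cl(A)  = {1, 4}
∂A     = {4}

opens ⊆ A: ∅, {1}; union → int = {1}
complement {3, 4, 2}; its interior {3, 2}; cl(A) = X∖{3, 2} = {1, 4}
boundary = {1, 4} ∖ {1} = {4}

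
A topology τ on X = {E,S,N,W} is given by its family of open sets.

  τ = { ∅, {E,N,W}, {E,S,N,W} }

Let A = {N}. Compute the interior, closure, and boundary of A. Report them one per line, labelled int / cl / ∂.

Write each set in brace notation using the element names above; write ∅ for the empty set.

open subsets of A: ∅; so int(A) = ∅
closure: X∖int(X∖A) = X∖∅ = {E,S,N,W}
∂A = {E,S,N,W} minus ∅ = {E,S,N,W}

int(A) = ∅
cl(A)  = {E,S,N,W}
∂A     = {E,S,N,W}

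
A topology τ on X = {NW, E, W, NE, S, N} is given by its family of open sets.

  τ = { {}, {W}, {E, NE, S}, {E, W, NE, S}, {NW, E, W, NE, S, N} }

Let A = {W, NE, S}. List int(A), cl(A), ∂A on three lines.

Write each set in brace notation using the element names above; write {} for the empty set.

open subsets of A: {}, {W}; so int(A) = {W}
closure: X∖int(X∖A) = X∖{} = {NW, E, W, NE, S, N}
∂A = {NW, E, W, NE, S, N} minus {W} = {NW, E, NE, S, N}

int(A) = {W}
cl(A)  = {NW, E, W, NE, S, N}
∂A     = {NW, E, NE, S, N}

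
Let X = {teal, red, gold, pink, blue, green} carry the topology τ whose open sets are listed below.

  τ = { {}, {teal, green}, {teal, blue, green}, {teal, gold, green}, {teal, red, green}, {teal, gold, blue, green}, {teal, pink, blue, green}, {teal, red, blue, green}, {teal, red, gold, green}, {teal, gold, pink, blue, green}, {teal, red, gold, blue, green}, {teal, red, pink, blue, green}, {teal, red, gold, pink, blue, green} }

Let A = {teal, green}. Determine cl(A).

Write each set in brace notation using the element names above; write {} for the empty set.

cl via duality: int({red, gold, pink, blue}) = {}, so X∖{} = {teal, red, gold, pink, blue, green}

{teal, red, gold, pink, blue, green}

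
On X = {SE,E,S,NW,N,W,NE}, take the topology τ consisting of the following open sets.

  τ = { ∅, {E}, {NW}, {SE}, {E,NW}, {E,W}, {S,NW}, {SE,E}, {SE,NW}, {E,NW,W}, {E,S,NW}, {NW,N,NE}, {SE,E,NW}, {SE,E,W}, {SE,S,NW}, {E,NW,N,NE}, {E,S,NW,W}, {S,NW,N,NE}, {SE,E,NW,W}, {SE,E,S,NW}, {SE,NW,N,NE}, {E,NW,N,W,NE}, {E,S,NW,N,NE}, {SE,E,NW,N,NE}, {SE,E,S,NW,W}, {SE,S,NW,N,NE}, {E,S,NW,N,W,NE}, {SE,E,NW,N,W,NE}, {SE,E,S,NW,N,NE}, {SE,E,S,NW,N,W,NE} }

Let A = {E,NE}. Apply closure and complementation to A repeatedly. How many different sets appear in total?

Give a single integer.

closure: X∖int(X∖A) = X∖{SE,S,NW} = {E,N,W,NE}
Let k=closure and c=complement:
  1. A     = {E,NE}
  2. kA    = {E,N,W,NE}
  3. cA    = {SE,S,NW,N,W}
  4. ckA   = {SE,S,NW}
  5. kcA   = {SE,S,NW,N,W,NE}
  6. kckA  = {SE,S,NW,N,NE}
  7. ckcA  = {E}
  8. ckckA = {E,W}
— saturated at 8

8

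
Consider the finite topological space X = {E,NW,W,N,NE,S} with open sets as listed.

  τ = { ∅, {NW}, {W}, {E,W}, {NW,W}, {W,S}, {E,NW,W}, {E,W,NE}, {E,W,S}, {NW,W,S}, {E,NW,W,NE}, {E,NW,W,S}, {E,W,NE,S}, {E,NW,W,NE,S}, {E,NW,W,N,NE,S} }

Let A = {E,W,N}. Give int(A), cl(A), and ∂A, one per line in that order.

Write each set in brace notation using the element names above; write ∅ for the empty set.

interior: largest open inside A is {E,W} (from ∅, {W}, {E,W})
cl via duality: int({NW,NE,S}) = {NW}, so X∖{NW} = {E,W,N,NE,S}
cl∖int = {N,NE,S}

int(A) = {E,W}
cl(A)  = {E,W,N,NE,S}
∂A     = {N,NE,S}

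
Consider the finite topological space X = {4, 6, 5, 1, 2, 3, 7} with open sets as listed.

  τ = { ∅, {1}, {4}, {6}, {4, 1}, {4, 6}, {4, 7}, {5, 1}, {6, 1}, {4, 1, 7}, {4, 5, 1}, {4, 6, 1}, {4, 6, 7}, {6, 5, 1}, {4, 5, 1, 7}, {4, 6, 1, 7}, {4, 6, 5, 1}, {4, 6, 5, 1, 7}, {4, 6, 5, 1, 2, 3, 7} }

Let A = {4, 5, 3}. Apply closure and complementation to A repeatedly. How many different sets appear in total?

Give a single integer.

10

cl via duality: int({6, 1, 2, 7}) = {6, 1}, so X∖{6, 1} = {4, 5, 2, 3, 7}
Write k for closure, c for complement:
  1. A     = {4, 5, 3}
  2. kA    = {4, 5, 2, 3, 7}
  3. cA    = {6, 1, 2, 7}
  4. ckA   = {6, 1}
  5. kcA   = {6, 5, 1, 2, 3, 7}
  6. kckA  = {6, 5, 1, 2, 3}
  7. ckcA  = {4}
  8. ckckA = {4, 7}
  9. kckcA = {4, 2, 3, 7}
  10. ckckcA = {6, 5, 1}
applying k or c yields no new set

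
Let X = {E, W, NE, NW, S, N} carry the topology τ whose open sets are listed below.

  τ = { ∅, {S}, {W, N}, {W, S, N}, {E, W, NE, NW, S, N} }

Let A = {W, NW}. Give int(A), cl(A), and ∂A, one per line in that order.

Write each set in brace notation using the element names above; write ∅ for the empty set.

interior: largest open inside A is ∅ (from ∅)
cl via duality: int({E, NE, S, N}) = {S}, so X∖{S} = {E, W, NE, NW, N}
cl∖int = {E, W, NE, NW, N}

int(A) = ∅
cl(A)  = {E, W, NE, NW, N}
∂A     = {E, W, NE, NW, N}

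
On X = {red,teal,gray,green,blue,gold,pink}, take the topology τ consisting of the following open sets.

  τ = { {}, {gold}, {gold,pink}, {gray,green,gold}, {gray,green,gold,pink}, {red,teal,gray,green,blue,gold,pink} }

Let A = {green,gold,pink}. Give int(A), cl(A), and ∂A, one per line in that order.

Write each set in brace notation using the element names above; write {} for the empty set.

int(A) = {gold,pink}
cl(A)  = {red,teal,gray,green,blue,gold,pink}
∂A     = {red,teal,gray,green,blue}

interior: largest open inside A is {gold,pink} (from {}, {gold}, {gold,pink})
cl via duality: int({red,teal,gray,blue}) = {}, so X∖{} = {red,teal,gray,green,blue,gold,pink}
cl∖int = {red,teal,gray,green,blue}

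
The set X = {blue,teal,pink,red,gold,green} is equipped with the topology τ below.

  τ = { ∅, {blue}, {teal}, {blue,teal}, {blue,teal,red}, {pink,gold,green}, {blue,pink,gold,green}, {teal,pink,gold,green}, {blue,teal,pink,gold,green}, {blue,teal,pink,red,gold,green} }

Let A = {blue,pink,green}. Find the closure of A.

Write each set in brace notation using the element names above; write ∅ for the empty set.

cl via duality: int({teal,red,gold}) = {teal}, so X∖{teal} = {blue,pink,red,gold,green}

{blue,pink,red,gold,green}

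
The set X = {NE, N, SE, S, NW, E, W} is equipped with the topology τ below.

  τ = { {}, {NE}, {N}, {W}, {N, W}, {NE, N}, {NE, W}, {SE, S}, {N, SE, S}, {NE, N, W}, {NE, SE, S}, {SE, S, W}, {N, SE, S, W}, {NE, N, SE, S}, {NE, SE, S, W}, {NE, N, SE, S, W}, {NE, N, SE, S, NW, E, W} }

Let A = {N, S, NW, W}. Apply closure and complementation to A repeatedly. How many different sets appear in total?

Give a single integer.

10

cl via duality: int({NE, SE, E}) = {NE}, so X∖{NE} = {N, SE, S, NW, E, W}
Write k for closure, c for complement:
  1. A     = {N, S, NW, W}
  2. kA    = {N, SE, S, NW, E, W}
  3. cA    = {NE, SE, E}
  4. ckA   = {NE}
  5. kcA   = {NE, SE, S, NW, E}
  6. kckA  = {NE, NW, E}
  7. ckcA  = {N, W}
  8. ckckA = {N, SE, S, W}
  9. kckcA = {N, NW, E, W}
  10. ckckcA = {NE, SE, S}
applying k or c yields no new set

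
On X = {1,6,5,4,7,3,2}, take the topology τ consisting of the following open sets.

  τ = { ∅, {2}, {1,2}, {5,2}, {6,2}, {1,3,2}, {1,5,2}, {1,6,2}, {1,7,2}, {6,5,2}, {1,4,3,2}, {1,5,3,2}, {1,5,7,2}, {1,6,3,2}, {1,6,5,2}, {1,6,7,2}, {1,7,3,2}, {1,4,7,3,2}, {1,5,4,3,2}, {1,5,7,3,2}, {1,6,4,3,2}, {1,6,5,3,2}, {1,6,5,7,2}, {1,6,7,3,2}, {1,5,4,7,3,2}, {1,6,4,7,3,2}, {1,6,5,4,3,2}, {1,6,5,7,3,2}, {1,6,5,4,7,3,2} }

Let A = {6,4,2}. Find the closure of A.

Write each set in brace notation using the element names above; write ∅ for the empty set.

cl via duality: int({1,5,7,3}) = ∅, so X∖∅ = {1,6,5,4,7,3,2}

{1,6,5,4,7,3,2}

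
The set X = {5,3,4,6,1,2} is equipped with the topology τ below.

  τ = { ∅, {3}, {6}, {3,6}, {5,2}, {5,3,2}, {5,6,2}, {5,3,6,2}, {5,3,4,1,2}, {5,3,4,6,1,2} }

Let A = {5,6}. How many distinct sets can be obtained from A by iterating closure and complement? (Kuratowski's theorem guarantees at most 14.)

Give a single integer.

cl via duality: int({3,4,1,2}) = {3}, so X∖{3} = {5,4,6,1,2}
Write k for closure, c for complement:
  1. A     = {5,6}
  2. kA    = {5,4,6,1,2}
  3. cA    = {3,4,1,2}
  4. ckA   = {3}
  5. kcA   = {5,3,4,1,2}
  6. kckA  = {3,4,1}
  7. ckcA  = {6}
  8. ckckA = {5,6,2}
applying k or c yields no new set

8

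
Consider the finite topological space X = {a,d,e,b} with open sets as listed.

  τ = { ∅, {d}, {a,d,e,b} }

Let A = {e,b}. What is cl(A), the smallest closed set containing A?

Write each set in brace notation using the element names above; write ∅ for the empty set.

closure: X∖int(X∖A) = X∖{d} = {a,e,b}

{a,e,b}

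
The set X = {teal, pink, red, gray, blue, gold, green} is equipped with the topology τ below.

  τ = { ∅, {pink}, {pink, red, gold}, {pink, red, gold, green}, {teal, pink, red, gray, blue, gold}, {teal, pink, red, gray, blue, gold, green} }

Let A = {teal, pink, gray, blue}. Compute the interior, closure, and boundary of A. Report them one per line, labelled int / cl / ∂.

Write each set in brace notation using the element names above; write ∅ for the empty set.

int(A) = {pink}
cl(A)  = {teal, pink, red, gray, blue, gold, green}
∂A     = {teal, red, gray, blue, gold, green}

open subsets of A: ∅, {pink}; so int(A) = {pink}
closure: X∖int(X∖A) = X∖∅ = {teal, pink, red, gray, blue, gold, green}
∂A = {teal, pink, red, gray, blue, gold, green} minus {pink} = {teal, red, gray, blue, gold, green}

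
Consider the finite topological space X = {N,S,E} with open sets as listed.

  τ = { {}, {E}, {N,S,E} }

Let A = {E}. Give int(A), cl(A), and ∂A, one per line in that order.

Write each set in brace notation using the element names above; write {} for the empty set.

int(A) = {E}
cl(A)  = {N,S,E}
∂A     = {N,S}

U open, U⊆A: {}, {E}. int(A) = ⋃ = {E}
X∖A={N,S}, int(X∖A)={}, hence cl(A)={N,S,E}
∂A: remove int from cl → {N,S}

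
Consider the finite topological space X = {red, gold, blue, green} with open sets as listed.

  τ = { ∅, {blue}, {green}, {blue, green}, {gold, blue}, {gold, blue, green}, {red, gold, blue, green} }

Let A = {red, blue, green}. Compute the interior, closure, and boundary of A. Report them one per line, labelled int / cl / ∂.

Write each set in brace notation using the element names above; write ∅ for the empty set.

int(A) = {blue, green}
cl(A)  = {red, gold, blue, green}
∂A     = {red, gold}

open subsets of A: ∅, {blue}, {green}, {blue, green}; so int(A) = {blue, green}
closure: X∖int(X∖A) = X∖∅ = {red, gold, blue, green}
∂A = {red, gold, blue, green} minus {blue, green} = {red, gold}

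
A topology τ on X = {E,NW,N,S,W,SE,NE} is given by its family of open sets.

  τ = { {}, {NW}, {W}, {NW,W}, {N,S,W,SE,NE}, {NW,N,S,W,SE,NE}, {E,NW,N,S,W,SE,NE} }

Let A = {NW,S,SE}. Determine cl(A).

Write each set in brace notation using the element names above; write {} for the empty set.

{E,NW,N,S,SE,NE}

X∖A={E,N,W,NE}, int(X∖A)={W}, hence cl(A)={E,NW,N,S,SE,NE}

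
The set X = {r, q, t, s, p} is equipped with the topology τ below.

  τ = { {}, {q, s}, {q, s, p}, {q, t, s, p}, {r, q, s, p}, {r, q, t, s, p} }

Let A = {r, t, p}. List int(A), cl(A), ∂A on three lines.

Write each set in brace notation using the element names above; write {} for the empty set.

int(A) = {}
cl(A)  = {r, t, p}
∂A     = {r, t, p}

open subsets of A: {}; so int(A) = {}
closure: X∖int(X∖A) = X∖{q, s} = {r, t, p}
∂A = {r, t, p} minus {} = {r, t, p}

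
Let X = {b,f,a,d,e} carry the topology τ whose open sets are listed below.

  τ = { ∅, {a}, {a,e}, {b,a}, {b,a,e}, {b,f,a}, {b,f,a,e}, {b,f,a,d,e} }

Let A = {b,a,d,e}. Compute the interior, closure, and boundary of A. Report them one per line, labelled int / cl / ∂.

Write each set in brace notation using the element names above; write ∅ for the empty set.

int(A) = {b,a,e}
cl(A)  = {b,f,a,d,e}
∂A     = {f,d}

open subsets of A: ∅, {a}, {b,a}, {a,e}, {b,a,e}; so int(A) = {b,a,e}
closure: X∖int(X∖A) = X∖∅ = {b,f,a,d,e}
∂A = {b,f,a,d,e} minus {b,a,e} = {f,d}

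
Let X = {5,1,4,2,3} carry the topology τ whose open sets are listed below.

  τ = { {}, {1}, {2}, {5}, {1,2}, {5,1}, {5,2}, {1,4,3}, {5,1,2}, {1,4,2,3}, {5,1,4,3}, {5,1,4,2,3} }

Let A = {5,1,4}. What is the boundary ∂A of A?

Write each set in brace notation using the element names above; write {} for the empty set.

U open, U⊆A: {}, {5}, {1}, {5,1}. int(A) = ⋃ = {5,1}
X∖A={2,3}, int(X∖A)={2}, hence cl(A)={5,1,4,3}
∂A: remove int from cl → {4,3}

{4,3}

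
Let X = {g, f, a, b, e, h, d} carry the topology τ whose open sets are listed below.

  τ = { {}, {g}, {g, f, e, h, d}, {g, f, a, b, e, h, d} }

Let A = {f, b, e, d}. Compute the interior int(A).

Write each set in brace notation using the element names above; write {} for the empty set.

open subsets of A: {}; so int(A) = {}

{}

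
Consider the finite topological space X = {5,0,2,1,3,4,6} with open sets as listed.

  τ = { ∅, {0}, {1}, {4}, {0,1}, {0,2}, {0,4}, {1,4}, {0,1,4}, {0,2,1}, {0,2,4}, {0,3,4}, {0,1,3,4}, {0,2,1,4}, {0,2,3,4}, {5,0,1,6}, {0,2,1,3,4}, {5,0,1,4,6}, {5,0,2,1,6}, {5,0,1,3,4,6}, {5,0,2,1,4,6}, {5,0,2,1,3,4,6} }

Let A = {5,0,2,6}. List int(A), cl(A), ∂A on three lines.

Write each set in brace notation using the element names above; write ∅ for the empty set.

int(A) = {0,2}
cl(A)  = {5,0,2,3,6}
∂A     = {5,3,6}

interior: largest open inside A is {0,2} (from ∅, {0}, {0,2})
cl via duality: int({1,3,4}) = {1,4}, so X∖{1,4} = {5,0,2,3,6}
cl∖int = {5,3,6}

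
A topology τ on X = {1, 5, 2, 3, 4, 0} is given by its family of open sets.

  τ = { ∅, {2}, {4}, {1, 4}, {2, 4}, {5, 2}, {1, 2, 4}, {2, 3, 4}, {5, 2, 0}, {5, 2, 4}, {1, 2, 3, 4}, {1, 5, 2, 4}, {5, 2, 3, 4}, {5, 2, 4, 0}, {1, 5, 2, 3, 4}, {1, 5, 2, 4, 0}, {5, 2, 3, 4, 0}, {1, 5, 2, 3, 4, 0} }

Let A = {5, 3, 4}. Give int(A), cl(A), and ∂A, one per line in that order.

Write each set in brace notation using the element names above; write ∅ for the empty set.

open subsets of A: ∅, {4}; so int(A) = {4}
closure: X∖int(X∖A) = X∖{2} = {1, 5, 3, 4, 0}
∂A = {1, 5, 3, 4, 0} minus {4} = {1, 5, 3, 0}

int(A) = {4}
cl(A)  = {1, 5, 3, 4, 0}
∂A     = {1, 5, 3, 0}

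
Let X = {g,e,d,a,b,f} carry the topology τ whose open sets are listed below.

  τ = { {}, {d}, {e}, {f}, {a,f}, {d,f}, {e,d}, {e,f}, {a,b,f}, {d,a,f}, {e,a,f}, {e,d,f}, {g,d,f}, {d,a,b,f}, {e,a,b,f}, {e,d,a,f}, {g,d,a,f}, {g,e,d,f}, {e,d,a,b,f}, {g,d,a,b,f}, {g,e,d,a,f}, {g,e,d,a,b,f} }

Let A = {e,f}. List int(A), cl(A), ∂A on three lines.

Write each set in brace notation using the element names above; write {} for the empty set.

int(A) = {e,f}
cl(A)  = {g,e,a,b,f}
∂A     = {g,a,b}

open subsets of A: {}, {f}, {e}, {e,f}; so int(A) = {e,f}
closure: X∖int(X∖A) = X∖{d} = {g,e,a,b,f}
∂A = {g,e,a,b,f} minus {e,f} = {g,a,b}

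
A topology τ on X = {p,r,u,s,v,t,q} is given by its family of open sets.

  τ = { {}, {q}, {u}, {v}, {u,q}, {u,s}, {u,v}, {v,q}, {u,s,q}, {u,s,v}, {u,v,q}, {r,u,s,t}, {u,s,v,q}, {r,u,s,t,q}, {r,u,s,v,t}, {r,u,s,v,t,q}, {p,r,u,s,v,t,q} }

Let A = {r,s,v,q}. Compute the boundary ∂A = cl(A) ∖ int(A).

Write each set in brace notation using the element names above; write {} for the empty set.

{p,r,s,t}

interior: largest open inside A is {v,q} (from {}, {v}, {q}, {v,q})
cl via duality: int({p,u,t}) = {u}, so X∖{u} = {p,r,s,v,t,q}
cl∖int = {p,r,s,t}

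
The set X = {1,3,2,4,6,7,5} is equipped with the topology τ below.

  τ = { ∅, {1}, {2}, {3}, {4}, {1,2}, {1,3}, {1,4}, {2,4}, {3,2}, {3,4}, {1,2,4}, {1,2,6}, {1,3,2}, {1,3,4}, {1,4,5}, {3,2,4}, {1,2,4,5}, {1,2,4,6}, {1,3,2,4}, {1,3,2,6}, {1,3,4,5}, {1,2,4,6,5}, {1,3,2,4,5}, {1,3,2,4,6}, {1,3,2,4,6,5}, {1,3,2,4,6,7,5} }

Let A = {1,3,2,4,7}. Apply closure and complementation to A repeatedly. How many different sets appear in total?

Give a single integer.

6

complement {6,5}; its interior ∅; cl(A) = X∖∅ = {1,3,2,4,6,7,5}
With k = closure, c = complement:
  1. A     = {1,3,2,4,7}
  2. kA    = {1,3,2,4,6,7,5}
  3. cA    = {6,5}
  4. ckA   = ∅
  5. kcA   = {6,7,5}
  6. ckcA  = {1,3,2,4}
k, c of each give nothing new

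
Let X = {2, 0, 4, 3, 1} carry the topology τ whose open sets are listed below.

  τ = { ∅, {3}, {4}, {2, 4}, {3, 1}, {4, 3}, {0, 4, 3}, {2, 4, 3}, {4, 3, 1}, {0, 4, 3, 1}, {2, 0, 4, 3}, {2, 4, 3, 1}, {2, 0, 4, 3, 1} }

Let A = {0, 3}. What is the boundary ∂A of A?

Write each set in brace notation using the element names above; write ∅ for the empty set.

{0, 1}

opens ⊆ A: ∅, {3}; union → int = {3}
complement {2, 4, 1}; its interior {2, 4}; cl(A) = X∖{2, 4} = {0, 3, 1}
boundary = {0, 3, 1} ∖ {3} = {0, 1}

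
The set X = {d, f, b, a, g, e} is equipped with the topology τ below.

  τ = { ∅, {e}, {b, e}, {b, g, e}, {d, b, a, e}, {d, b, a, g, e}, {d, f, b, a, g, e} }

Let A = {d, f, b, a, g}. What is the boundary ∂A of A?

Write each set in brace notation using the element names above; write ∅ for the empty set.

{d, f, b, a, g}

opens ⊆ A: ∅; union → int = ∅
complement {e}; its interior {e}; cl(A) = X∖{e} = {d, f, b, a, g}
boundary = {d, f, b, a, g} ∖ ∅ = {d, f, b, a, g}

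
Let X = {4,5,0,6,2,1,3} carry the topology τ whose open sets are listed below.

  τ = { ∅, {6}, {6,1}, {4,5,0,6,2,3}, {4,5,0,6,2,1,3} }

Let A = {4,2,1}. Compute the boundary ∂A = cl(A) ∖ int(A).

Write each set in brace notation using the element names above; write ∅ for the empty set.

U open, U⊆A: ∅. int(A) = ⋃ = ∅
X∖A={5,0,6,3}, int(X∖A)={6}, hence cl(A)={4,5,0,2,1,3}
∂A: remove int from cl → {4,5,0,2,1,3}

{4,5,0,2,1,3}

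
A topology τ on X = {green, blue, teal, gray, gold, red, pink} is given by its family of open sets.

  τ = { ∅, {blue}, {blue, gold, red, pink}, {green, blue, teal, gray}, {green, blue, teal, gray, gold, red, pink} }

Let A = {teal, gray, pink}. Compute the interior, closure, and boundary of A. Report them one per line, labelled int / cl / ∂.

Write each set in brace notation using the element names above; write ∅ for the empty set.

int(A) = ∅
cl(A)  = {green, teal, gray, gold, red, pink}
∂A     = {green, teal, gray, gold, red, pink}

interior: largest open inside A is ∅ (from ∅)
cl via duality: int({green, blue, gold, red}) = {blue}, so X∖{blue} = {green, teal, gray, gold, red, pink}
cl∖int = {green, teal, gray, gold, red, pink}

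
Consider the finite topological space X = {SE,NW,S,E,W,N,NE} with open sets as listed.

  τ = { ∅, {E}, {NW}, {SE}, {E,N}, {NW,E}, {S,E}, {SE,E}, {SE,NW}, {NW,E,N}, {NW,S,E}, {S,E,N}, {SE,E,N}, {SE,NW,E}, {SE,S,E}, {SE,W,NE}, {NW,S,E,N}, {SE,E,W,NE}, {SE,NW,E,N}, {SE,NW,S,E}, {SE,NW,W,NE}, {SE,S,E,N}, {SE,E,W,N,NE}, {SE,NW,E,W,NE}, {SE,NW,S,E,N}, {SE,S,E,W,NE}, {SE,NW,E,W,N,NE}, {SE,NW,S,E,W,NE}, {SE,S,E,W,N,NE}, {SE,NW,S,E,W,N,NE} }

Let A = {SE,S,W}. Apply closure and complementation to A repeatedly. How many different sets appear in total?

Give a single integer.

cl via duality: int({NW,E,N,NE}) = {NW,E,N}, so X∖{NW,E,N} = {SE,S,W,NE}
Write k for closure, c for complement:
  1. A     = {SE,S,W}
  2. kA    = {SE,S,W,NE}
  3. cA    = {NW,E,N,NE}
  4. ckA   = {NW,E,N}
  5. kcA   = {NW,S,E,W,N,NE}
  6. kckA  = {NW,S,E,N}
  7. ckcA  = {SE}
  8. ckckA = {SE,W,NE}
applying k or c yields no new set

8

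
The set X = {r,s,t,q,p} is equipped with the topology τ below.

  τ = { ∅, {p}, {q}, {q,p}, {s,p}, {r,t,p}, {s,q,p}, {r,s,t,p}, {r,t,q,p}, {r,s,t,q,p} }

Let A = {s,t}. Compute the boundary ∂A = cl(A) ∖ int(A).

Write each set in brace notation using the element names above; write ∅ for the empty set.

U open, U⊆A: ∅. int(A) = ⋃ = ∅
X∖A={r,q,p}, int(X∖A)={q,p}, hence cl(A)={r,s,t}
∂A: remove int from cl → {r,s,t}

{r,s,t}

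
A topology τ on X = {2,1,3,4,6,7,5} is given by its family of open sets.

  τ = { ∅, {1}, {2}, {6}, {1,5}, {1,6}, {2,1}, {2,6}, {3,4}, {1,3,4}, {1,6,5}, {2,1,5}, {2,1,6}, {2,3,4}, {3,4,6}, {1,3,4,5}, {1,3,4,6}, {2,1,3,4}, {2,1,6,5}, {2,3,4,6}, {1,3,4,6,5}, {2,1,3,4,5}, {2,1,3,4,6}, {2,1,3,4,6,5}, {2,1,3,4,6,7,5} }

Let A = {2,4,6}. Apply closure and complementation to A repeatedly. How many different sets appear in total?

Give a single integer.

10

cl via duality: int({1,3,7,5}) = {1,5}, so X∖{1,5} = {2,3,4,6,7}
Write k for closure, c for complement:
  1. A     = {2,4,6}
  2. kA    = {2,3,4,6,7}
  3. cA    = {1,3,7,5}
  4. ckA   = {1,5}
  5. kcA   = {1,3,4,7,5}
  6. kckA  = {1,7,5}
  7. ckcA  = {2,6}
  8. ckckA = {2,3,4,6}
  9. kckcA = {2,6,7}
  10. ckckcA = {1,3,4,5}
applying k or c yields no new set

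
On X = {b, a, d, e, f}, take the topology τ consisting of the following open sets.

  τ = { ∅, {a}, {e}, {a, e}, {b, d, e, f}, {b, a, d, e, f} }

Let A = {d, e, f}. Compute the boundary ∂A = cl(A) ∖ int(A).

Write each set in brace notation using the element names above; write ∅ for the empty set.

interior: largest open inside A is {e} (from ∅, {e})
cl via duality: int({b, a}) = {a}, so X∖{a} = {b, d, e, f}
cl∖int = {b, d, f}

{b, d, f}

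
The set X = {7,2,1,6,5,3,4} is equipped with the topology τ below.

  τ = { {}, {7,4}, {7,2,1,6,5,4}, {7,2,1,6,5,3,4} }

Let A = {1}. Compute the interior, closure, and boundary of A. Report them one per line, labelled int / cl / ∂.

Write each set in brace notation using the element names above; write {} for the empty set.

U open, U⊆A: {}. int(A) = ⋃ = {}
X∖A={7,2,6,5,3,4}, int(X∖A)={7,4}, hence cl(A)={2,1,6,5,3}
∂A: remove int from cl → {2,1,6,5,3}

int(A) = {}
cl(A)  = {2,1,6,5,3}
∂A     = {2,1,6,5,3}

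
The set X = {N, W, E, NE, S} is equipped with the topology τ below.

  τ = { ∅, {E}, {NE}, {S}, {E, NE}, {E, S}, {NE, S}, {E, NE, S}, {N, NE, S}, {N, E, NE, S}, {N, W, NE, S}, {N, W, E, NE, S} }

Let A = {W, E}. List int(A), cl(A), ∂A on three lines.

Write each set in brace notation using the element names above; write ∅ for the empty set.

int(A) = {E}
cl(A)  = {W, E}
∂A     = {W}

U open, U⊆A: ∅, {E}. int(A) = ⋃ = {E}
X∖A={N, NE, S}, int(X∖A)={N, NE, S}, hence cl(A)={W, E}
∂A: remove int from cl → {W}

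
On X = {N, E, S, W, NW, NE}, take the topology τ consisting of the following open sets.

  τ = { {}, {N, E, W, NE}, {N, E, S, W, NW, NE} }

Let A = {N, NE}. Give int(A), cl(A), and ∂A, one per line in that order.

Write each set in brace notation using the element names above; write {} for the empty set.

open subsets of A: {}; so int(A) = {}
closure: X∖int(X∖A) = X∖{} = {N, E, S, W, NW, NE}
∂A = {N, E, S, W, NW, NE} minus {} = {N, E, S, W, NW, NE}

int(A) = {}
cl(A)  = {N, E, S, W, NW, NE}
∂A     = {N, E, S, W, NW, NE}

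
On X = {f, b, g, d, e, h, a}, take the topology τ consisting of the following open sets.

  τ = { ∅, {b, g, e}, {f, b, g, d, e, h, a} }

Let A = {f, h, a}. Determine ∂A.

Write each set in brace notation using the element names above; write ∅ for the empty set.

{f, d, h, a}

interior: largest open inside A is ∅ (from ∅)
cl via duality: int({b, g, d, e}) = {b, g, e}, so X∖{b, g, e} = {f, d, h, a}
cl∖int = {f, d, h, a}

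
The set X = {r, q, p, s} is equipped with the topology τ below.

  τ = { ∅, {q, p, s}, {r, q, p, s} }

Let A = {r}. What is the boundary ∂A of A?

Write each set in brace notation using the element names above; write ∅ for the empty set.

opens ⊆ A: ∅; union → int = ∅
complement {q, p, s}; its interior {q, p, s}; cl(A) = X∖{q, p, s} = {r}
boundary = {r} ∖ ∅ = {r}

{r}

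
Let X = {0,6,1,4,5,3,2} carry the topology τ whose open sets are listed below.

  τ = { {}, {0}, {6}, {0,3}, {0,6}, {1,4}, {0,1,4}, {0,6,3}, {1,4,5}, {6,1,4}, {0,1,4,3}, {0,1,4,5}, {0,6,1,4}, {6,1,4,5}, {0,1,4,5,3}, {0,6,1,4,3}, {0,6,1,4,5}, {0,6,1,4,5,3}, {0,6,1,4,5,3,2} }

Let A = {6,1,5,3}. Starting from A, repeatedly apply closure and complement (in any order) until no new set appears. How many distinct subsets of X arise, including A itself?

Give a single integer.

12

X∖A={0,4,2}, int(X∖A)={0}, hence cl(A)={6,1,4,5,3,2}
Orbit (k=closure, c=complement):
  1. A     = {6,1,5,3}
  2. kA    = {6,1,4,5,3,2}
  3. cA    = {0,4,2}
  4. ckA   = {0}
  5. kcA   = {0,1,4,5,3,2}
  6. kckA  = {0,3,2}
  7. ckcA  = {6}
  8. ckckA = {6,1,4,5}
  9. kckcA = {6,2}
  10. kckckA = {6,1,4,5,2}
  11. ckckcA = {0,1,4,5,3}
  12. ckckckA = {0,3}
(closed under both — stop)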